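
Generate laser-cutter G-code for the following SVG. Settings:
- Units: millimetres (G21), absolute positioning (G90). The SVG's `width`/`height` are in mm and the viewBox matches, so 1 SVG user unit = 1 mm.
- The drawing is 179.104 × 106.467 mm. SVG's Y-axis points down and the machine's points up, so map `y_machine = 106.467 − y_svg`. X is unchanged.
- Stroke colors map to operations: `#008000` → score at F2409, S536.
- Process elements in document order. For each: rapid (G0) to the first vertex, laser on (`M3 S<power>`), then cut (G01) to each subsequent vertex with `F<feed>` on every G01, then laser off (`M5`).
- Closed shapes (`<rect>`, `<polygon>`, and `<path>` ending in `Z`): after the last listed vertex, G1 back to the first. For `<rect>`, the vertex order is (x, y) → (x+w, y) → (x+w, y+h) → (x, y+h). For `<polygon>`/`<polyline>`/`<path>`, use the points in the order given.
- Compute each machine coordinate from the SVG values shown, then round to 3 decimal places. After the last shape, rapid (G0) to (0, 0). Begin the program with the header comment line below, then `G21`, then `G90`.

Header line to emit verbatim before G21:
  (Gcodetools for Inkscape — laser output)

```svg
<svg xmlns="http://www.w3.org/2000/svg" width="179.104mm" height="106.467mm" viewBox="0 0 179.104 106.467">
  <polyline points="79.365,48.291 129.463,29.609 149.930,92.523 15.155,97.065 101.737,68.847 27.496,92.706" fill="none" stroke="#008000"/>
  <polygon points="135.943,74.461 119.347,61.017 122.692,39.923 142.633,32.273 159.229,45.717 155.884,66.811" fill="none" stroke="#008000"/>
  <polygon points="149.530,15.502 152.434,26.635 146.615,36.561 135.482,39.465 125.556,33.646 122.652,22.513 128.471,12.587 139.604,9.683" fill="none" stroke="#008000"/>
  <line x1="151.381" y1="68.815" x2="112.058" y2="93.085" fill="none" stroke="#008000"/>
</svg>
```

1 u = 1 mm; y_m = 106.467 − y.

[1] `<polyline>` open polyline, #008000→score S536 F2409: (79.365,58.176) → (129.463,76.858) → (149.930,13.944) → (15.155,9.402) → (101.737,37.620) → (27.496,13.761)

[2] `<polygon>` regular polygon, #008000→score S536 F2409: (135.943,32.006) → (119.347,45.450) → (122.692,66.544) → (142.633,74.194) → (159.229,60.750) → (155.884,39.656) → (135.943,32.006) (closed)

[3] `<polygon>` regular polygon, #008000→score S536 F2409: (149.530,90.965) → (152.434,79.832) → (146.615,69.906) → (135.482,67.002) → (125.556,72.821) → (122.652,83.954) → (128.471,93.880) → (139.604,96.784) → (149.530,90.965) (closed)

[4] `<line>` line segment, #008000→score S536 F2409: (151.381,37.652) → (112.058,13.382)

(Gcodetools for Inkscape — laser output)
G21
G90
G0 X79.365 Y58.176
M3 S536
G01 X129.463 Y76.858 F2409
G01 X149.930 Y13.944 F2409
G01 X15.155 Y9.402 F2409
G01 X101.737 Y37.620 F2409
G01 X27.496 Y13.761 F2409
M5
G0 X135.943 Y32.006
M3 S536
G01 X119.347 Y45.450 F2409
G01 X122.692 Y66.544 F2409
G01 X142.633 Y74.194 F2409
G01 X159.229 Y60.750 F2409
G01 X155.884 Y39.656 F2409
G01 X135.943 Y32.006 F2409
M5
G0 X149.530 Y90.965
M3 S536
G01 X152.434 Y79.832 F2409
G01 X146.615 Y69.906 F2409
G01 X135.482 Y67.002 F2409
G01 X125.556 Y72.821 F2409
G01 X122.652 Y83.954 F2409
G01 X128.471 Y93.880 F2409
G01 X139.604 Y96.784 F2409
G01 X149.530 Y90.965 F2409
M5
G0 X151.381 Y37.652
M3 S536
G01 X112.058 Y13.382 F2409
M5
G0 X0.000 Y0.000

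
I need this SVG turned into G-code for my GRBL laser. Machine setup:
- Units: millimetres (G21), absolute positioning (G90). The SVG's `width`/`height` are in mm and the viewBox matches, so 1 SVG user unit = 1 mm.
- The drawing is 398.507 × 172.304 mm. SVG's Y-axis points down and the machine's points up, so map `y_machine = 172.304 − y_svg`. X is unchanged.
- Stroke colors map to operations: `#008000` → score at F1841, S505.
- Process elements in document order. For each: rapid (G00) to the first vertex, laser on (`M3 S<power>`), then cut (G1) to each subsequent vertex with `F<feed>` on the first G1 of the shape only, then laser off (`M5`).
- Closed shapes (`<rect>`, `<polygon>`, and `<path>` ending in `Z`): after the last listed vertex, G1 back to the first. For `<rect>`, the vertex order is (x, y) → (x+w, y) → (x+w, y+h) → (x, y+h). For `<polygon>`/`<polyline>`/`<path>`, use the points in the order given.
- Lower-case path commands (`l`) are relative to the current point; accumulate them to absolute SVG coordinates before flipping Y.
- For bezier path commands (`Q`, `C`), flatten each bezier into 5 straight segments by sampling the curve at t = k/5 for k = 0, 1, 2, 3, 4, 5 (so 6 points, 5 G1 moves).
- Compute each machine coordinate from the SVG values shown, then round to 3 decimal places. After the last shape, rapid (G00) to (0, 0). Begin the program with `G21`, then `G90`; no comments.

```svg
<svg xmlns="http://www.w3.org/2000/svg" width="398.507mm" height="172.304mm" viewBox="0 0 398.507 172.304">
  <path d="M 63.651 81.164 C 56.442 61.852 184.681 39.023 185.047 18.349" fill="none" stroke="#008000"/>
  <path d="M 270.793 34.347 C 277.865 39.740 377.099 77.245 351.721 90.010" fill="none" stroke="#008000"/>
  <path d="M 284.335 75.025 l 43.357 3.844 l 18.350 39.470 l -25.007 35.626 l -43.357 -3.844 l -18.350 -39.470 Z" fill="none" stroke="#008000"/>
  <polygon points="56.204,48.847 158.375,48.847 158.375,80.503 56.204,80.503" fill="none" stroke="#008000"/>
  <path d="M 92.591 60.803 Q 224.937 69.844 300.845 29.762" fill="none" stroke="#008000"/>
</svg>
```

G21
G90
G00 X63.651 Y91.140
M3 S505
G1 X73.473 Y103.104 F1841
G1 X103.163 Y115.640
G1 X140.081 Y128.475
G1 X171.589 Y141.337
G1 X185.047 Y153.955
M5
G00 X270.793 Y137.957
M3 S505
G1 X284.361 Y131.323 F1841
G1 X309.644 Y119.710
G1 X336.234 Y105.849
G1 X353.729 Y92.467
G1 X351.721 Y82.294
M5
G00 X284.335 Y97.279
M3 S505
G1 X327.692 Y93.435 F1841
G1 X346.042 Y53.965
G1 X321.035 Y18.339
G1 X277.678 Y22.183
G1 X259.328 Y61.653
G1 X284.335 Y97.279
M5
G00 X56.204 Y123.457
M3 S505
G1 X158.375 Y123.457 F1841
G1 X158.375 Y91.801
G1 X56.204 Y91.801
G1 X56.204 Y123.457
M5
G00 X92.591 Y111.501
M3 S505
G1 X143.272 Y109.850 F1841
G1 X189.438 Y112.128
G1 X231.089 Y118.336
G1 X268.224 Y128.474
G1 X300.845 Y142.542
M5
G00 X0.000 Y0.000

viewBox `0 0 398.507 172.304` with mm width/height → 1 unit = 1 mm. Flip: y_m = 172.304 − y_svg.

**Shape 1** — `<path>` cubic bezier, stroke `#008000` → score (S505, F1841). Control points (SVG): P0=(63.651,81.164), P1=(56.442,61.852), P2=(184.681,39.023), P3=(185.047,18.349); sampled at t=k/5. Machine vertices: (63.651,91.140) → (73.473,103.104) → (103.163,115.640) → (140.081,128.475) → (171.589,141.337) → (185.047,153.955). Open path.

**Shape 2** — `<path>` cubic bezier, stroke `#008000` → score (S505, F1841). Control points (SVG): P0=(270.793,34.347), P1=(277.865,39.740), P2=(377.099,77.245), P3=(351.721,90.010); sampled at t=k/5. Machine vertices: (270.793,137.957) → (284.361,131.323) → (309.644,119.710) → (336.234,105.849) → (353.729,92.467) → (351.721,82.294). Open path.

**Shape 3** — `<path>` regular polygon, stroke `#008000` → score (S505, F1841). Machine vertices: (284.335,97.279) → (327.692,93.435) → (346.042,53.965) → (321.035,18.339) → (277.678,22.183) → (259.328,61.653) → (284.335,97.279). Closed: final G1 returns to the first vertex.

**Shape 4** — `<polygon>` rectangle, stroke `#008000` → score (S505, F1841). Machine vertices: (56.204,123.457) → (158.375,123.457) → (158.375,91.801) → (56.204,91.801) → (56.204,123.457). Closed: final G1 returns to the first vertex.

**Shape 5** — `<path>` quadratic bezier, stroke `#008000` → score (S505, F1841). Control points (SVG): P0=(92.591,60.803), P1=(224.937,69.844), P2=(300.845,29.762); sampled at t=k/5. Machine vertices: (92.591,111.501) → (143.272,109.850) → (189.438,112.128) → (231.089,118.336) → (268.224,128.474) → (300.845,142.542). Open path.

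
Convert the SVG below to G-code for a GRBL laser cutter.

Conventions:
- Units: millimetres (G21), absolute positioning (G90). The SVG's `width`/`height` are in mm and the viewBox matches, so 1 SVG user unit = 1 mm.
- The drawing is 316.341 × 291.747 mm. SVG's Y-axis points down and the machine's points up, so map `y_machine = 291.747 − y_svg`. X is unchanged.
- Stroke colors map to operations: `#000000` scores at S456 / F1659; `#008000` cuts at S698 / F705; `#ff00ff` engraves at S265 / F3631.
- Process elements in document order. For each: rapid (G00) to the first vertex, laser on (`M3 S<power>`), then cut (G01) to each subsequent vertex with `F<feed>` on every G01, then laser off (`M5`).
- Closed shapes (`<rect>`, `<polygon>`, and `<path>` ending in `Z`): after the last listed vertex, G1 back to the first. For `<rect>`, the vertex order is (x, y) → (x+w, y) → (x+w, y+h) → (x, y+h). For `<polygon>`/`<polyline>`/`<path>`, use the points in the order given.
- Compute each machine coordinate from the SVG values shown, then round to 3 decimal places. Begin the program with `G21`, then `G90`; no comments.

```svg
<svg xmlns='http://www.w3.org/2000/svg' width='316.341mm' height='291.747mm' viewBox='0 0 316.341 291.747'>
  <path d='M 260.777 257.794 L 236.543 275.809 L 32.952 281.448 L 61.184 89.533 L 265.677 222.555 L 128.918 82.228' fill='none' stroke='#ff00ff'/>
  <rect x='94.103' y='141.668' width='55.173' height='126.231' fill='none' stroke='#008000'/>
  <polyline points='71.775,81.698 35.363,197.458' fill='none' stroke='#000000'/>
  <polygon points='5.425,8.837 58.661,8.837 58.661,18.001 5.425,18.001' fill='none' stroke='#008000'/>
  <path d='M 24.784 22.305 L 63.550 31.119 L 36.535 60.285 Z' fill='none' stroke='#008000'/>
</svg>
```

viewBox `0 0 316.341 291.747` with mm width/height → 1 unit = 1 mm. Flip: y_m = 291.747 − y_svg.

**Shape 1** — `<path>` open polyline, stroke `#ff00ff` → engrave (S265, F3631). Machine vertices: (260.777,33.953) → (236.543,15.938) → (32.952,10.299) → (61.184,202.214) → (265.677,69.192) → (128.918,209.519). Open path.

**Shape 2** — `<rect>` rectangle, stroke `#008000` → cut (S698, F705). Machine vertices: (94.103,150.079) → (149.276,150.079) → (149.276,23.848) → (94.103,23.848) → (94.103,150.079). Closed: final G1 returns to the first vertex.

**Shape 3** — `<polyline>` line segment, stroke `#000000` → score (S456, F1659). Machine vertices: (71.775,210.049) → (35.363,94.289). Open path.

**Shape 4** — `<polygon>` rectangle, stroke `#008000` → cut (S698, F705). Machine vertices: (5.425,282.910) → (58.661,282.910) → (58.661,273.746) → (5.425,273.746) → (5.425,282.910). Closed: final G1 returns to the first vertex.

**Shape 5** — `<path>` regular polygon, stroke `#008000` → cut (S698, F705). Machine vertices: (24.784,269.442) → (63.550,260.628) → (36.535,231.462) → (24.784,269.442). Closed: final G1 returns to the first vertex.

G21
G90
G00 X260.777 Y33.953
M3 S265
G01 X236.543 Y15.938 F3631
G01 X32.952 Y10.299 F3631
G01 X61.184 Y202.214 F3631
G01 X265.677 Y69.192 F3631
G01 X128.918 Y209.519 F3631
M5
G00 X94.103 Y150.079
M3 S698
G01 X149.276 Y150.079 F705
G01 X149.276 Y23.848 F705
G01 X94.103 Y23.848 F705
G01 X94.103 Y150.079 F705
M5
G00 X71.775 Y210.049
M3 S456
G01 X35.363 Y94.289 F1659
M5
G00 X5.425 Y282.910
M3 S698
G01 X58.661 Y282.910 F705
G01 X58.661 Y273.746 F705
G01 X5.425 Y273.746 F705
G01 X5.425 Y282.910 F705
M5
G00 X24.784 Y269.442
M3 S698
G01 X63.550 Y260.628 F705
G01 X36.535 Y231.462 F705
G01 X24.784 Y269.442 F705
M5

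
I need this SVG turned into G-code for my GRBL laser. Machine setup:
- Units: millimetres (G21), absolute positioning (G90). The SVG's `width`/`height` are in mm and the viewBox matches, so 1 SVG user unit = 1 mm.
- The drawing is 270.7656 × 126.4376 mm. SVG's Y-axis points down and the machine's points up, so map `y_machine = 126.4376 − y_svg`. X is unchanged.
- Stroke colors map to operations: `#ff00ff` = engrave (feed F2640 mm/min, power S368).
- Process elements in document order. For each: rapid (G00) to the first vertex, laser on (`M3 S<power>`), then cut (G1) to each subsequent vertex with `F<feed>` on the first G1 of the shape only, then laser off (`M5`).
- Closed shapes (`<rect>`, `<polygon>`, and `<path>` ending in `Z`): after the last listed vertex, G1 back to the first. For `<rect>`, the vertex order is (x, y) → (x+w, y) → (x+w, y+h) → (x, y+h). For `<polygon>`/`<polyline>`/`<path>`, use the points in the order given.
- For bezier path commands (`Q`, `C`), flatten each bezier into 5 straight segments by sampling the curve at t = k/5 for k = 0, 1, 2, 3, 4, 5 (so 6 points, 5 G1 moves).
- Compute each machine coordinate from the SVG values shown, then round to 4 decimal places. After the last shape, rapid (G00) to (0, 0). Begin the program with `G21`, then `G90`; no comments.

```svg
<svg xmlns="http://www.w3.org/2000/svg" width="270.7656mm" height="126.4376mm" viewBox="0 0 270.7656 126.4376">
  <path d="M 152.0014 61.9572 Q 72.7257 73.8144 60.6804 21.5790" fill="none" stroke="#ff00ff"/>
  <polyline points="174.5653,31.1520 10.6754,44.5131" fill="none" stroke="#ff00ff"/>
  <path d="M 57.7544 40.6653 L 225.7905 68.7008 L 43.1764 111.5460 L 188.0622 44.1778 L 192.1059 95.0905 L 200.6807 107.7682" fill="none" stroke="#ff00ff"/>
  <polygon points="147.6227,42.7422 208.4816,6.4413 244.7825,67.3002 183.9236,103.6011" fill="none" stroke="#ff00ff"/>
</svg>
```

Since the viewBox matches the mm dimensions, user units are millimetres directly. The only transform is the Y-flip y_m = 126.4376 − y_svg.

Shape 1 is a quadratic bezier drawn with `<path>`. Its stroke #ff00ff means engrave at S368, F2640. After flipping Y the toolpath is (152.0014,64.4804) → (122.9803,62.3012) → (99.3377,65.2495) → (81.0735,73.3251) → (68.1877,86.5281) → (60.6804,104.8586).

Shape 2 is a line segment drawn with `<polyline>`. Its stroke #ff00ff means engrave at S368, F2640. After flipping Y the toolpath is (174.5653,95.2856) → (10.6754,81.9245).

Shape 3 is a open polyline drawn with `<path>`. Its stroke #ff00ff means engrave at S368, F2640. After flipping Y the toolpath is (57.7544,85.7723) → (225.7905,57.7368) → (43.1764,14.8916) → (188.0622,82.2598) → (192.1059,31.3471) → (200.6807,18.6694).

Shape 4 is a regular polygon drawn with `<polygon>`. Its stroke #ff00ff means engrave at S368, F2640. After flipping Y the toolpath is (147.6227,83.6954) → (208.4816,119.9963) → (244.7825,59.1374) → (183.9236,22.8365) → (147.6227,83.6954), returning to the start.

G21
G90
G00 X152.0014 Y64.4804
M3 S368
G1 X122.9803 Y62.3012 F2640
G1 X99.3377 Y65.2495
G1 X81.0735 Y73.3251
G1 X68.1877 Y86.5281
G1 X60.6804 Y104.8586
M5
G00 X174.5653 Y95.2856
M3 S368
G1 X10.6754 Y81.9245 F2640
M5
G00 X57.7544 Y85.7723
M3 S368
G1 X225.7905 Y57.7368 F2640
G1 X43.1764 Y14.8916
G1 X188.0622 Y82.2598
G1 X192.1059 Y31.3471
G1 X200.6807 Y18.6694
M5
G00 X147.6227 Y83.6954
M3 S368
G1 X208.4816 Y119.9963 F2640
G1 X244.7825 Y59.1374
G1 X183.9236 Y22.8365
G1 X147.6227 Y83.6954
M5
G00 X0.0000 Y0.0000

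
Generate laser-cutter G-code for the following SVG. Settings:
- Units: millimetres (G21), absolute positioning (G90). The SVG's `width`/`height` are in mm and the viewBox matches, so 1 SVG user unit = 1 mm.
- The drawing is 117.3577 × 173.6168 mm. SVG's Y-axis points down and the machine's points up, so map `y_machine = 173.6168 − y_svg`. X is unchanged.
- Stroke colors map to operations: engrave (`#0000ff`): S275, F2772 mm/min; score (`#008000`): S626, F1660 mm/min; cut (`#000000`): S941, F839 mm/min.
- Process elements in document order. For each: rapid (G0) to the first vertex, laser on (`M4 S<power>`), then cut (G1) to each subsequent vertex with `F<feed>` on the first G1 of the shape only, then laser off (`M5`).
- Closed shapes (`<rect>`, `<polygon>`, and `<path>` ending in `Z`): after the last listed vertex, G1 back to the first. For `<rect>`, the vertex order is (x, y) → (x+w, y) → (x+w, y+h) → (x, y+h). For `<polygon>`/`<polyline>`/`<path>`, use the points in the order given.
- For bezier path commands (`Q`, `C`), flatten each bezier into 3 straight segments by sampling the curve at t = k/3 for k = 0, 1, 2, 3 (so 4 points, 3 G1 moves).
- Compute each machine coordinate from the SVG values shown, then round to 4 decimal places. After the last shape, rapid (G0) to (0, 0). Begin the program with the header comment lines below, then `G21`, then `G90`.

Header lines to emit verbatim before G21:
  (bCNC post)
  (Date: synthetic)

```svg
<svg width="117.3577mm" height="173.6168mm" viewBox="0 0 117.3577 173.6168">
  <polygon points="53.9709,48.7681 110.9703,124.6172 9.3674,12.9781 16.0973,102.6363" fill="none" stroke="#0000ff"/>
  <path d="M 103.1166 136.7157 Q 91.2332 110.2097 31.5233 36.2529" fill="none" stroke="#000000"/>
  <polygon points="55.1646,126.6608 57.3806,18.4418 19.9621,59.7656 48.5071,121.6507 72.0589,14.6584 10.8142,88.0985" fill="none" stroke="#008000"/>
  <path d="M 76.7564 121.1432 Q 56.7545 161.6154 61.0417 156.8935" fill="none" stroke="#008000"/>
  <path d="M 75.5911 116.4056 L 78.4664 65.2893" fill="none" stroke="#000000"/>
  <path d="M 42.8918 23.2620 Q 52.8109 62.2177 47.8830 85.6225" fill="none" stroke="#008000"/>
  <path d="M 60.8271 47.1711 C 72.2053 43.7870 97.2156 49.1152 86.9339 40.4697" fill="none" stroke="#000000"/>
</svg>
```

viewBox `0 0 117.3577 173.6168` with mm width/height → 1 unit = 1 mm. Flip: y_m = 173.6168 − y_svg.

**Shape 1** — `<polygon>` closed polygon, stroke `#0000ff` → engrave (S275, F2772). Machine vertices: (53.9709,124.8487) → (110.9703,48.9996) → (9.3674,160.6387) → (16.0973,70.9805) → (53.9709,124.8487). Closed: final G1 returns to the first vertex.

**Shape 2** — `<path>` quadratic bezier, stroke `#000000` → cut (S941, F839). Control points (SVG): P0=(103.1166,136.7157), P1=(91.2332,110.2097), P2=(31.5233,36.2529); sampled at t=k/3. Machine vertices: (103.1166,36.9011) → (89.8803,59.8441) → (66.0158,93.3317) → (31.5233,137.3639). Open path.

**Shape 3** — `<polygon>` closed polygon, stroke `#008000` → score (S626, F1660). Machine vertices: (55.1646,46.9560) → (57.3806,155.1750) → (19.9621,113.8512) → (48.5071,51.9661) → (72.0589,158.9584) → (10.8142,85.5183) → (55.1646,46.9560). Closed: final G1 returns to the first vertex.

**Shape 4** — `<path>` quadratic bezier, stroke `#008000` → score (S626, F1660). Control points (SVG): P0=(76.7564,121.1432), P1=(56.7545,161.6154), P2=(61.0417,156.8935); sampled at t=k/3. Machine vertices: (76.7564,52.4736) → (66.1206,30.5137) → (60.8824,18.5969) → (61.0417,16.7233). Open path.

**Shape 5** — `<path>` line segment, stroke `#000000` → cut (S941, F839). Machine vertices: (75.5911,57.2112) → (78.4664,108.3275). Open path.

**Shape 6** — `<path>` quadratic bezier, stroke `#008000` → score (S626, F1660). Control points (SVG): P0=(42.8918,23.2620), P1=(52.8109,62.2177), P2=(47.8830,85.6225); sampled at t=k/3. Machine vertices: (42.8918,150.3548) → (47.8549,126.1122) → (49.5186,105.3254) → (47.8830,87.9943). Open path.

**Shape 7** — `<path>` cubic bezier, stroke `#000000` → cut (S941, F839). Control points (SVG): P0=(60.8271,47.1711), P1=(72.2053,43.7870), P2=(97.2156,49.1152), P3=(86.9339,40.4697); sampled at t=k/3. Machine vertices: (60.8271,126.4457) → (74.9373,127.7659) → (87.2636,128.3193) → (86.9339,133.1471). Open path.

(bCNC post)
(Date: synthetic)
G21
G90
G0 X53.9709 Y124.8487
M4 S275
G1 X110.9703 Y48.9996 F2772
G1 X9.3674 Y160.6387
G1 X16.0973 Y70.9805
G1 X53.9709 Y124.8487
M5
G0 X103.1166 Y36.9011
M4 S941
G1 X89.8803 Y59.8441 F839
G1 X66.0158 Y93.3317
G1 X31.5233 Y137.3639
M5
G0 X55.1646 Y46.9560
M4 S626
G1 X57.3806 Y155.1750 F1660
G1 X19.9621 Y113.8512
G1 X48.5071 Y51.9661
G1 X72.0589 Y158.9584
G1 X10.8142 Y85.5183
G1 X55.1646 Y46.9560
M5
G0 X76.7564 Y52.4736
M4 S626
G1 X66.1206 Y30.5137 F1660
G1 X60.8824 Y18.5969
G1 X61.0417 Y16.7233
M5
G0 X75.5911 Y57.2112
M4 S941
G1 X78.4664 Y108.3275 F839
M5
G0 X42.8918 Y150.3548
M4 S626
G1 X47.8549 Y126.1122 F1660
G1 X49.5186 Y105.3254
G1 X47.8830 Y87.9943
M5
G0 X60.8271 Y126.4457
M4 S941
G1 X74.9373 Y127.7659 F839
G1 X87.2636 Y128.3193
G1 X86.9339 Y133.1471
M5
G0 X0.0000 Y0.0000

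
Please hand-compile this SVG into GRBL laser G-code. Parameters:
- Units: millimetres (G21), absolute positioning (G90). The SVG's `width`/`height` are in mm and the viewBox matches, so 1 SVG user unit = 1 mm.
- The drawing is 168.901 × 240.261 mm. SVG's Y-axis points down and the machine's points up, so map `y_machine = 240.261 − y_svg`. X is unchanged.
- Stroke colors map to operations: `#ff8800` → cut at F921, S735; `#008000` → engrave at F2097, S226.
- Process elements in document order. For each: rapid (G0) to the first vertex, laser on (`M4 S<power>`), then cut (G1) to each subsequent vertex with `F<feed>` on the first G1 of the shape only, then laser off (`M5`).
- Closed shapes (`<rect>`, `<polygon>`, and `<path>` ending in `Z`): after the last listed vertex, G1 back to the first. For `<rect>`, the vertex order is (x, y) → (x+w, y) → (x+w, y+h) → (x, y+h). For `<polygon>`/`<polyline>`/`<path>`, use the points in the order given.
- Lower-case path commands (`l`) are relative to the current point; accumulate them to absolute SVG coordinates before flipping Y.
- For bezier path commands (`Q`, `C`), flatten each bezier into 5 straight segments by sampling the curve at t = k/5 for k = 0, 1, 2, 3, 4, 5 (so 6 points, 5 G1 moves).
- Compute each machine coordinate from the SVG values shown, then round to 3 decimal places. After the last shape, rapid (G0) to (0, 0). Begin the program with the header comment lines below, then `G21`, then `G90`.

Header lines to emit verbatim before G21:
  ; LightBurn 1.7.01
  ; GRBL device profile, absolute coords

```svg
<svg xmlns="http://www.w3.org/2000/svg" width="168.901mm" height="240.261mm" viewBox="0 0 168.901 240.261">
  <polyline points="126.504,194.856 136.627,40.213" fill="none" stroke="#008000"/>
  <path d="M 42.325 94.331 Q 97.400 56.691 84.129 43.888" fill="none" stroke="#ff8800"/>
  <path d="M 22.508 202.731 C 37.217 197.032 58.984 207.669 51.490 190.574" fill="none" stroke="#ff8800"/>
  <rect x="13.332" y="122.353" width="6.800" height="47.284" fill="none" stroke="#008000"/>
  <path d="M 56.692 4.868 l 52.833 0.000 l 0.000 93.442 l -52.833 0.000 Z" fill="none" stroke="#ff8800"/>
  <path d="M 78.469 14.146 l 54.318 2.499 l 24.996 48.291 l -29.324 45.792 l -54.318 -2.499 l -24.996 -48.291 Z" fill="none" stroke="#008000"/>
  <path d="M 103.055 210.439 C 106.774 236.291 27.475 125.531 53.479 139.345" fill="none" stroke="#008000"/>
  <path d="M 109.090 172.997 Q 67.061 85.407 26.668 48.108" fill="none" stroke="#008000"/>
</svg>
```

1 u = 1 mm; y_m = 240.261 − y.

[1] `<polyline>` line segment, #008000→engrave S226 F2097: (126.504,45.405) → (136.627,200.048)

[2] `<path>` quadratic bezier, #ff8800→cut S735 F921: (42.325,145.930) → (61.621,159.993) → (75.450,172.068) → (83.810,182.157) → (86.704,190.258) → (84.129,196.373)

[3] `<path>` cubic bezier, #ff8800→cut S735 F921: (22.508,37.530) → (31.890,39.342) → (41.222,39.348) → (48.762,39.664) → (52.766,42.405) → (51.490,49.687)

[4] `<rect>` rectangle, #008000→engrave S226 F2097: (13.332,117.908) → (20.132,117.908) → (20.132,70.624) → (13.332,70.624) → (13.332,117.908) (closed)

[5] `<path>` rectangle, #ff8800→cut S735 F921: (56.692,235.393) → (109.525,235.393) → (109.525,141.951) → (56.692,141.951) → (56.692,235.393) (closed)

[6] `<path>` regular polygon, #008000→engrave S226 F2097: (78.469,226.115) → (132.787,223.616) → (157.783,175.325) → (128.459,129.533) → (74.141,132.032) → (49.145,180.323) → (78.469,226.115) (closed)

[7] `<path>` cubic bezier, #008000→engrave S226 F2097: (103.055,29.822) → (96.831,28.615) → (79.722,47.657) → (60.767,74.413) → (49.006,96.345) → (53.479,100.916)

[8] `<path>` quadratic bezier, #008000→engrave S226 F2097: (109.090,67.264) → (92.344,100.288) → (75.729,129.289) → (59.244,154.267) → (42.891,175.222) → (26.668,192.153)

; LightBurn 1.7.01
; GRBL device profile, absolute coords
G21
G90
G0 X126.504 Y45.405
M4 S226
G1 X136.627 Y200.048 F2097
M5
G0 X42.325 Y145.930
M4 S735
G1 X61.621 Y159.993 F921
G1 X75.450 Y172.068
G1 X83.810 Y182.157
G1 X86.704 Y190.258
G1 X84.129 Y196.373
M5
G0 X22.508 Y37.530
M4 S735
G1 X31.890 Y39.342 F921
G1 X41.222 Y39.348
G1 X48.762 Y39.664
G1 X52.766 Y42.405
G1 X51.490 Y49.687
M5
G0 X13.332 Y117.908
M4 S226
G1 X20.132 Y117.908 F2097
G1 X20.132 Y70.624
G1 X13.332 Y70.624
G1 X13.332 Y117.908
M5
G0 X56.692 Y235.393
M4 S735
G1 X109.525 Y235.393 F921
G1 X109.525 Y141.951
G1 X56.692 Y141.951
G1 X56.692 Y235.393
M5
G0 X78.469 Y226.115
M4 S226
G1 X132.787 Y223.616 F2097
G1 X157.783 Y175.325
G1 X128.459 Y129.533
G1 X74.141 Y132.032
G1 X49.145 Y180.323
G1 X78.469 Y226.115
M5
G0 X103.055 Y29.822
M4 S226
G1 X96.831 Y28.615 F2097
G1 X79.722 Y47.657
G1 X60.767 Y74.413
G1 X49.006 Y96.345
G1 X53.479 Y100.916
M5
G0 X109.090 Y67.264
M4 S226
G1 X92.344 Y100.288 F2097
G1 X75.729 Y129.289
G1 X59.244 Y154.267
G1 X42.891 Y175.222
G1 X26.668 Y192.153
M5
G0 X0.000 Y0.000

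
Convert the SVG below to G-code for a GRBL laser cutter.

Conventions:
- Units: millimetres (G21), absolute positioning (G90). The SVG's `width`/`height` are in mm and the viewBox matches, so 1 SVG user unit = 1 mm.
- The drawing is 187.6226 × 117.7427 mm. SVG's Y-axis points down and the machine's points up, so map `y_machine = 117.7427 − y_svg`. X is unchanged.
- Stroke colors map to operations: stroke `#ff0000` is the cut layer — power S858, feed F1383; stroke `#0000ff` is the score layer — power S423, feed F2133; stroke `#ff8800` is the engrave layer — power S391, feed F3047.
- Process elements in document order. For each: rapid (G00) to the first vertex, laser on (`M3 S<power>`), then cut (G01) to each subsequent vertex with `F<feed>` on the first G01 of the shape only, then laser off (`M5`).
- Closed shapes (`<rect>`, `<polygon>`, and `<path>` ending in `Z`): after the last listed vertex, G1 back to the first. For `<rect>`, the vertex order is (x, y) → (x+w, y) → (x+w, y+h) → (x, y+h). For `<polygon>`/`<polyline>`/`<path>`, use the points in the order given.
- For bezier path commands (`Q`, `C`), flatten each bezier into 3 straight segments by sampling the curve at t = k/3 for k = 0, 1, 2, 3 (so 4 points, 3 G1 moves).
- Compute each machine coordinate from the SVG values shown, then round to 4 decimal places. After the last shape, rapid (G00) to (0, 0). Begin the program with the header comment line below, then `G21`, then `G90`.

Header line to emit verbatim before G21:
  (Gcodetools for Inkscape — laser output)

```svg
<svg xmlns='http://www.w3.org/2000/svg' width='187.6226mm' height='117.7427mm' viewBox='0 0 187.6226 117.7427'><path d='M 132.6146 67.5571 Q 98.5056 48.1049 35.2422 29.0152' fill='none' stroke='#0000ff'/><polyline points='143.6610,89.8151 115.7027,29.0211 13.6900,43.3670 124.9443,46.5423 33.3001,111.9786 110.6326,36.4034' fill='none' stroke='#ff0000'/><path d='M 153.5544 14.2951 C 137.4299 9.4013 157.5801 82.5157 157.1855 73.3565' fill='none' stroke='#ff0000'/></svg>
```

(Gcodetools for Inkscape — laser output)
G21
G90
G00 X132.6146 Y50.1856
M3 S423
G01 X106.6359 Y63.1135 F2133
G01 X74.1784 Y75.9608
G01 X35.2422 Y88.7275
M5
G00 X143.6610 Y27.9276
M3 S858
G01 X115.7027 Y88.7216 F1383
G01 X13.6900 Y74.3757
G01 X124.9443 Y71.2004
G01 X33.3001 Y5.7641
G01 X110.6326 Y81.3393
M5
G00 X153.5544 Y103.4476
M3 S858
G01 X147.4170 Y88.2750 F1383
G01 X152.8363 Y56.7152
G01 X157.1855 Y44.3862
M5
G00 X0.0000 Y0.0000

1 u = 1 mm; y_m = 117.7427 − y.

[1] `<path>` quadratic bezier, #0000ff→score S423 F2133: (132.6146,50.1856) → (106.6359,63.1135) → (74.1784,75.9608) → (35.2422,88.7275)

[2] `<polyline>` open polyline, #ff0000→cut S858 F1383: (143.6610,27.9276) → (115.7027,88.7216) → (13.6900,74.3757) → (124.9443,71.2004) → (33.3001,5.7641) → (110.6326,81.3393)

[3] `<path>` cubic bezier, #ff0000→cut S858 F1383: (153.5544,103.4476) → (147.4170,88.2750) → (152.8363,56.7152) → (157.1855,44.3862)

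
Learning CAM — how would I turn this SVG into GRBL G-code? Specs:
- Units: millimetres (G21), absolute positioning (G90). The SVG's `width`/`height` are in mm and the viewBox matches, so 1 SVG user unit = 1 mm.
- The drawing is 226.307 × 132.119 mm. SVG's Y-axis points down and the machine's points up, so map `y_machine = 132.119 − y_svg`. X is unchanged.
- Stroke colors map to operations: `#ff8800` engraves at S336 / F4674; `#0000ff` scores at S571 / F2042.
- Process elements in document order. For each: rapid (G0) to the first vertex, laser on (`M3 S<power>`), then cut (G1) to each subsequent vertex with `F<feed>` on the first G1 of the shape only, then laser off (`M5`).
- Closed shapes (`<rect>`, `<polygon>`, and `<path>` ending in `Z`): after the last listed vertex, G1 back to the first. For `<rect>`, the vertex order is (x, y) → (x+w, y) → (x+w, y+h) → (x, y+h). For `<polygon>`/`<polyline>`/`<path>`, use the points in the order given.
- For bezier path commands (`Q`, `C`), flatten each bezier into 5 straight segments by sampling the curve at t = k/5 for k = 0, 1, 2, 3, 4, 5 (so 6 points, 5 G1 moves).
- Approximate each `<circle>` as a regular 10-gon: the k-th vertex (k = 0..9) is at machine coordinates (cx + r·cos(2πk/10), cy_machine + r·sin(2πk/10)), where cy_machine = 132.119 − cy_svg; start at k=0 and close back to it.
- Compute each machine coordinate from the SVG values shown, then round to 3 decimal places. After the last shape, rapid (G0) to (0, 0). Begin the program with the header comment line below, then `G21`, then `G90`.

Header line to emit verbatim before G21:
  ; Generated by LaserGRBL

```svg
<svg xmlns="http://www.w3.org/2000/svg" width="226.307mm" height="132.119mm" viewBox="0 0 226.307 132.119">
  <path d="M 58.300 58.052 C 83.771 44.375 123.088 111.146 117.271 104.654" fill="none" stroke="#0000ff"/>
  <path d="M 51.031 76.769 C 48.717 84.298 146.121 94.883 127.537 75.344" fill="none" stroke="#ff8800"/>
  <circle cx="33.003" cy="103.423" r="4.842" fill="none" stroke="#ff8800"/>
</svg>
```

Since the viewBox matches the mm dimensions, user units are millimetres directly. The only transform is the Y-flip y_m = 132.119 − y_svg.

Shape 1 is a cubic bezier drawn with `<path>`. Its stroke #0000ff means score at S571, F2042. After flipping Y the toolpath is (58.300,74.067) → (74.772,73.849) → (91.737,61.702) → (106.362,45.003) → (115.817,31.132) → (117.271,27.465).

Shape 2 is a cubic bezier drawn with `<path>`. Its stroke #ff8800 means engrave at S336, F4674. After flipping Y the toolpath is (51.031,55.350) → (59.883,50.731) → (82.314,46.972) → (107.969,45.664) → (126.494,48.401) → (127.537,56.775).

Shape 3 is a circle drawn with `<circle>`. Its stroke #ff8800 means engrave at S336, F4674. After flipping Y the toolpath is (37.845,28.696) → (36.920,31.542) → (34.499,33.301) → (31.507,33.301) → (29.086,31.542) → (28.161,28.696) → (29.086,25.850) → (31.507,24.091) → (34.499,24.091) → (36.920,25.850) → (37.845,28.696), returning to the start.

; Generated by LaserGRBL
G21
G90
G0 X58.300 Y74.067
M3 S571
G1 X74.772 Y73.849 F2042
G1 X91.737 Y61.702
G1 X106.362 Y45.003
G1 X115.817 Y31.132
G1 X117.271 Y27.465
M5
G0 X51.031 Y55.350
M3 S336
G1 X59.883 Y50.731 F4674
G1 X82.314 Y46.972
G1 X107.969 Y45.664
G1 X126.494 Y48.401
G1 X127.537 Y56.775
M5
G0 X37.845 Y28.696
M3 S336
G1 X36.920 Y31.542 F4674
G1 X34.499 Y33.301
G1 X31.507 Y33.301
G1 X29.086 Y31.542
G1 X28.161 Y28.696
G1 X29.086 Y25.850
G1 X31.507 Y24.091
G1 X34.499 Y24.091
G1 X36.920 Y25.850
G1 X37.845 Y28.696
M5
G0 X0.000 Y0.000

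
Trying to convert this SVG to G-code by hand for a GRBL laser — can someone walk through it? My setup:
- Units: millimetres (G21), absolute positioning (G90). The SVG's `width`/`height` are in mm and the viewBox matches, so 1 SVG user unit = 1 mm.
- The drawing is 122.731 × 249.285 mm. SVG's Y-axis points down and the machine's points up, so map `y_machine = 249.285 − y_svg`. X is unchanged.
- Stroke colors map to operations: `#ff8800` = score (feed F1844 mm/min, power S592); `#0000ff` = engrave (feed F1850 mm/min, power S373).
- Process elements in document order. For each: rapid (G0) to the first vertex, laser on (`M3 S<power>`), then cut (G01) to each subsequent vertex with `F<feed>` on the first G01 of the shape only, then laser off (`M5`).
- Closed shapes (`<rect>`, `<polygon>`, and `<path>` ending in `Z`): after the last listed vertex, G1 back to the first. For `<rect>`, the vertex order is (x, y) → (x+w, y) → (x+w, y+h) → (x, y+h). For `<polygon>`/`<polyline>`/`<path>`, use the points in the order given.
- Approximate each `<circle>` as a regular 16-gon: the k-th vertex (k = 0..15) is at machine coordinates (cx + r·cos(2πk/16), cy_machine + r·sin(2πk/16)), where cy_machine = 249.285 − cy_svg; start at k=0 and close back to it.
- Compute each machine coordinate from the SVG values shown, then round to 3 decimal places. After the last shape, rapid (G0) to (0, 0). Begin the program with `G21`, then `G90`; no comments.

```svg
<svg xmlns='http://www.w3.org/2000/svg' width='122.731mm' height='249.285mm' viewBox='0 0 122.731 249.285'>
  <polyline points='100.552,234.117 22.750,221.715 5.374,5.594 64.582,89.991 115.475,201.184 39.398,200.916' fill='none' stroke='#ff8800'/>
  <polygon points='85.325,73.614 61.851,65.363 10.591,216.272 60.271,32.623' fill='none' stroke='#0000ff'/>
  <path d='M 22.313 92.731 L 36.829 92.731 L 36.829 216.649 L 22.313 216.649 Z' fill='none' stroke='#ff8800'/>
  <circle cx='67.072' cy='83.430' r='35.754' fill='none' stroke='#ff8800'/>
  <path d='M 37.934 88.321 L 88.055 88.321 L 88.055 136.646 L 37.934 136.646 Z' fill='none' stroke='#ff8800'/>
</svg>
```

viewBox `0 0 122.731 249.285` with mm width/height → 1 unit = 1 mm. Flip: y_m = 249.285 − y_svg.

**Shape 1** — `<polyline>` open polyline, stroke `#ff8800` → score (S592, F1844). Machine vertices: (100.552,15.168) → (22.750,27.570) → (5.374,243.691) → (64.582,159.294) → (115.475,48.101) → (39.398,48.369). Open path.

**Shape 2** — `<polygon>` closed polygon, stroke `#0000ff` → engrave (S373, F1850). Machine vertices: (85.325,175.671) → (61.851,183.922) → (10.591,33.013) → (60.271,216.662) → (85.325,175.671). Closed: final G1 returns to the first vertex.

**Shape 3** — `<path>` rectangle, stroke `#ff8800` → score (S592, F1844). Machine vertices: (22.313,156.554) → (36.829,156.554) → (36.829,32.636) → (22.313,32.636) → (22.313,156.554). Closed: final G1 returns to the first vertex.

**Shape 4** — `<circle>` circle, stroke `#ff8800` → score (S592, F1844). Machine vertices: (102.826,165.855) → (100.104,179.537) → (92.354,191.137) → (80.754,198.887) → (67.072,201.609) → (53.390,198.887) → (41.790,191.137) → (34.040,179.537) → (31.318,165.855) → (34.040,152.173) → (41.790,140.573) → (53.390,132.823) → (67.072,130.101) → (80.754,132.823) → (92.354,140.573) → (100.104,152.173) → (102.826,165.855). Closed: final G1 returns to the first vertex.

**Shape 5** — `<path>` rectangle, stroke `#ff8800` → score (S592, F1844). Machine vertices: (37.934,160.964) → (88.055,160.964) → (88.055,112.639) → (37.934,112.639) → (37.934,160.964). Closed: final G1 returns to the first vertex.

G21
G90
G0 X100.552 Y15.168
M3 S592
G01 X22.750 Y27.570 F1844
G01 X5.374 Y243.691
G01 X64.582 Y159.294
G01 X115.475 Y48.101
G01 X39.398 Y48.369
M5
G0 X85.325 Y175.671
M3 S373
G01 X61.851 Y183.922 F1850
G01 X10.591 Y33.013
G01 X60.271 Y216.662
G01 X85.325 Y175.671
M5
G0 X22.313 Y156.554
M3 S592
G01 X36.829 Y156.554 F1844
G01 X36.829 Y32.636
G01 X22.313 Y32.636
G01 X22.313 Y156.554
M5
G0 X102.826 Y165.855
M3 S592
G01 X100.104 Y179.537 F1844
G01 X92.354 Y191.137
G01 X80.754 Y198.887
G01 X67.072 Y201.609
G01 X53.390 Y198.887
G01 X41.790 Y191.137
G01 X34.040 Y179.537
G01 X31.318 Y165.855
G01 X34.040 Y152.173
G01 X41.790 Y140.573
G01 X53.390 Y132.823
G01 X67.072 Y130.101
G01 X80.754 Y132.823
G01 X92.354 Y140.573
G01 X100.104 Y152.173
G01 X102.826 Y165.855
M5
G0 X37.934 Y160.964
M3 S592
G01 X88.055 Y160.964 F1844
G01 X88.055 Y112.639
G01 X37.934 Y112.639
G01 X37.934 Y160.964
M5
G0 X0.000 Y0.000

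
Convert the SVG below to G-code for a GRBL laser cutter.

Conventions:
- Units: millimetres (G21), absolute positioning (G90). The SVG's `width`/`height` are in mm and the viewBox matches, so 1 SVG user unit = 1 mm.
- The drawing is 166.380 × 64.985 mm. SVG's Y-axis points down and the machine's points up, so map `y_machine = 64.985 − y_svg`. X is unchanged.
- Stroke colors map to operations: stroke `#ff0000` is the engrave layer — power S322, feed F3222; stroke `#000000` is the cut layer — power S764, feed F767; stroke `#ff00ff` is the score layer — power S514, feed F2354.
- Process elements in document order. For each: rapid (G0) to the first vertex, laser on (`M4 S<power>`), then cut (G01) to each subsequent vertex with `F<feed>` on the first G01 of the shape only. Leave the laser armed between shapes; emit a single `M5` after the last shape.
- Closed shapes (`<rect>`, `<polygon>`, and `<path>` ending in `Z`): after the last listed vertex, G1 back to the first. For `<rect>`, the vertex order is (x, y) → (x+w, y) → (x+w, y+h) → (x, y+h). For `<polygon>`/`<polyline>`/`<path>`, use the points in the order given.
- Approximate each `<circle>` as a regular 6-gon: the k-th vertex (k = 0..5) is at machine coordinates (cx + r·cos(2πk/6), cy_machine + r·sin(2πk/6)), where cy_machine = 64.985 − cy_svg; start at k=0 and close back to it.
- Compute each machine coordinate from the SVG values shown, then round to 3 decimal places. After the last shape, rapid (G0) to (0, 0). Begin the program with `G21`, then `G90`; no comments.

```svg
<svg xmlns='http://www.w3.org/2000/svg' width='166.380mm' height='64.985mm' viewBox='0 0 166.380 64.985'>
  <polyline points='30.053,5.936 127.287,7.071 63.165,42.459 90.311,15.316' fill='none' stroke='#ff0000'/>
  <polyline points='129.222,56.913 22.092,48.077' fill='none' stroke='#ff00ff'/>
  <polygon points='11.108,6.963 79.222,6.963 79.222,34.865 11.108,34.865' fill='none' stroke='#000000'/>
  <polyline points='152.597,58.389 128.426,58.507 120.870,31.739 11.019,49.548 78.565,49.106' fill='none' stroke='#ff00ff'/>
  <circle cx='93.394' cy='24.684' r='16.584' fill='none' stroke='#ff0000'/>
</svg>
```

G21
G90
G0 X30.053 Y59.049
M4 S322
G01 X127.287 Y57.914 F3222
G01 X63.165 Y22.526
G01 X90.311 Y49.669
G0 X129.222 Y8.072
M4 S514
G01 X22.092 Y16.908 F2354
G0 X11.108 Y58.022
M4 S764
G01 X79.222 Y58.022 F767
G01 X79.222 Y30.120
G01 X11.108 Y30.120
G01 X11.108 Y58.022
G0 X152.597 Y6.596
M4 S514
G01 X128.426 Y6.478 F2354
G01 X120.870 Y33.246
G01 X11.019 Y15.437
G01 X78.565 Y15.879
G0 X109.978 Y40.301
M4 S322
G01 X101.686 Y54.663 F3222
G01 X85.102 Y54.663
G01 X76.810 Y40.301
G01 X85.102 Y25.939
G01 X101.686 Y25.939
G01 X109.978 Y40.301
M5
G0 X0.000 Y0.000

Since the viewBox matches the mm dimensions, user units are millimetres directly. The only transform is the Y-flip y_m = 64.985 − y_svg.

Shape 1 is a open polyline drawn with `<polyline>`. Its stroke #ff0000 means engrave at S322, F3222. After flipping Y the toolpath is (30.053,59.049) → (127.287,57.914) → (63.165,22.526) → (90.311,49.669).

Shape 2 is a line segment drawn with `<polyline>`. Its stroke #ff00ff means score at S514, F2354. After flipping Y the toolpath is (129.222,8.072) → (22.092,16.908).

Shape 3 is a rectangle drawn with `<polygon>`. Its stroke #000000 means cut at S764, F767. After flipping Y the toolpath is (11.108,58.022) → (79.222,58.022) → (79.222,30.120) → (11.108,30.120) → (11.108,58.022), returning to the start.

Shape 4 is a open polyline drawn with `<polyline>`. Its stroke #ff00ff means score at S514, F2354. After flipping Y the toolpath is (152.597,6.596) → (128.426,6.478) → (120.870,33.246) → (11.019,15.437) → (78.565,15.879).

Shape 5 is a circle drawn with `<circle>`. Its stroke #ff0000 means engrave at S322, F3222. After flipping Y the toolpath is (109.978,40.301) → (101.686,54.663) → (85.102,54.663) → (76.810,40.301) → (85.102,25.939) → (101.686,25.939) → (109.978,40.301), returning to the start.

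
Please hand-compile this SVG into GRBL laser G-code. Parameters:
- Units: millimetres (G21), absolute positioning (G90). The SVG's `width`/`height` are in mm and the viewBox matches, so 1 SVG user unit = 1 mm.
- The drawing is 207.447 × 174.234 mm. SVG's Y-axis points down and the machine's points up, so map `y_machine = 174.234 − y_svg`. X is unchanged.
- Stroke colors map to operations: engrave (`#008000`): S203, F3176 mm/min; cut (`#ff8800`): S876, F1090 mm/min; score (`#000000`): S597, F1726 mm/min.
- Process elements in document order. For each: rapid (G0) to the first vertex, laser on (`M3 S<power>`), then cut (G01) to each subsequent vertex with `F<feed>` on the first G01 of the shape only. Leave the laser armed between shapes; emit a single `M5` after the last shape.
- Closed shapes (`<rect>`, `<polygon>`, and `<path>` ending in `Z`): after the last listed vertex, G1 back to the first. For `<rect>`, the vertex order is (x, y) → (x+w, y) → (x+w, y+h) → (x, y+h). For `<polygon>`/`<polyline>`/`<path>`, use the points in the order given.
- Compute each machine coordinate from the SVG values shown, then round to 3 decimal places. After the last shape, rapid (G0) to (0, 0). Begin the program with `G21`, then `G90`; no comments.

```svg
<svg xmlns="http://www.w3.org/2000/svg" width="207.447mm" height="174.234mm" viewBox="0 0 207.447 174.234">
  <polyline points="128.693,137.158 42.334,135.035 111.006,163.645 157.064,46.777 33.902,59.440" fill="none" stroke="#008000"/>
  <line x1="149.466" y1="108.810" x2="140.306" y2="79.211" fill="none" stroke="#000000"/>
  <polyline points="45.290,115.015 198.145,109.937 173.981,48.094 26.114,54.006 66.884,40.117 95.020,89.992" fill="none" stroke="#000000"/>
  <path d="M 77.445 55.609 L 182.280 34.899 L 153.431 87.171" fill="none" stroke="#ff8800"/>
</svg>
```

G21
G90
G0 X128.693 Y37.076
M3 S203
G01 X42.334 Y39.199 F3176
G01 X111.006 Y10.589
G01 X157.064 Y127.457
G01 X33.902 Y114.794
G0 X149.466 Y65.424
M3 S597
G01 X140.306 Y95.023 F1726
G0 X45.290 Y59.219
M3 S597
G01 X198.145 Y64.297 F1726
G01 X173.981 Y126.140
G01 X26.114 Y120.228
G01 X66.884 Y134.117
G01 X95.020 Y84.242
G0 X77.445 Y118.625
M3 S876
G01 X182.280 Y139.335 F1090
G01 X153.431 Y87.063
M5
G0 X0.000 Y0.000

Since the viewBox matches the mm dimensions, user units are millimetres directly. The only transform is the Y-flip y_m = 174.234 − y_svg.

Shape 1 is a open polyline drawn with `<polyline>`. Its stroke #008000 means engrave at S203, F3176. After flipping Y the toolpath is (128.693,37.076) → (42.334,39.199) → (111.006,10.589) → (157.064,127.457) → (33.902,114.794).

Shape 2 is a line segment drawn with `<line>`. Its stroke #000000 means score at S597, F1726. After flipping Y the toolpath is (149.466,65.424) → (140.306,95.023).

Shape 3 is a open polyline drawn with `<polyline>`. Its stroke #000000 means score at S597, F1726. After flipping Y the toolpath is (45.290,59.219) → (198.145,64.297) → (173.981,126.140) → (26.114,120.228) → (66.884,134.117) → (95.020,84.242).

Shape 4 is a open polyline drawn with `<path>`. Its stroke #ff8800 means cut at S876, F1090. After flipping Y the toolpath is (77.445,118.625) → (182.280,139.335) → (153.431,87.063).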